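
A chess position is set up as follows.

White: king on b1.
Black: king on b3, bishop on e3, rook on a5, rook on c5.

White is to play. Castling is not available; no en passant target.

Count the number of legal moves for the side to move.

White to move; king on b1.
In check: no.
Legal moves: none.
Count: 0.

0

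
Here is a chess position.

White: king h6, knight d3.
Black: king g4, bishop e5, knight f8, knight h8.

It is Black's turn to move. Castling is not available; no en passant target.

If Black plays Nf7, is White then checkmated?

After Nf7: white king on h6; in check: yes, from the black knight on f7.
King squares — g5: attacked by Kg4; h5: attacked by Kg4; g6: attacked by Nf8; g7: attacked by Be5; h7: attacked by Nf8.
White has no legal moves → checkmate.

yes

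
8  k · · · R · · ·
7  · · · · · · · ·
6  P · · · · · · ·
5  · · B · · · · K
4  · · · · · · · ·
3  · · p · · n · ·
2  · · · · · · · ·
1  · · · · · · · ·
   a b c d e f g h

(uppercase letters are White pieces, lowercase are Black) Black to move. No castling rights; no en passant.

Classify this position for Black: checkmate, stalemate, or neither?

Black to move; black king on a8.
In check: yes, from the white rook on e8.
King squares — a7: attacked by Bc5; b7: attacked by Pa6; b8: attacked by Re8.
Legal moves for Black: none.
In check with no legal moves → checkmate.

checkmate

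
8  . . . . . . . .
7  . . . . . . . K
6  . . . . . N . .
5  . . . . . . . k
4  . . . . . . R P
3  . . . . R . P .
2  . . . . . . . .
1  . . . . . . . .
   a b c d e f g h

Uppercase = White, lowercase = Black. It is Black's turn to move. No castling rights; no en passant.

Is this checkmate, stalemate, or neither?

Black to move; black king on h5.
In check: yes, from the white knight on f6.
King squares — g4: attacked by Nf6; h4: attacked by Pg3; g5: attacked by Rg4; g6: attacked by Rg4; h6: attacked by Kh7.
Legal moves for Black: none.
In check with no legal moves → checkmate.

checkmate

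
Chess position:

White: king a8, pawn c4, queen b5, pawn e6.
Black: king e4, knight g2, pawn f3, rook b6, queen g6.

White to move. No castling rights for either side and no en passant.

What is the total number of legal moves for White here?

20

White to move; king on a8.
In check: no.
Legal moves: Ka7, Qe8, Qd7, Qc6+, Qxb6, Qa6, Qh5, Qg5, Qf5+, Qe5+, Qd5+, Qc5, Qa5, Qb4, Qa4, Qb3, Qb2, Qb1+, e7, c5.
Count: 20.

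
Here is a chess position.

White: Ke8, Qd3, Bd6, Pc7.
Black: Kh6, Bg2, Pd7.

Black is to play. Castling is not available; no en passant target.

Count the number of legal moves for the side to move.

Black to move; king on h6.
In check: no.
Legal moves: Kg7, Kh5, Kg5, Ba8, Bb7, Bc6, Bd5, Be4, Bh3, Bf3, Bh1, Bf1.
Count: 12.

12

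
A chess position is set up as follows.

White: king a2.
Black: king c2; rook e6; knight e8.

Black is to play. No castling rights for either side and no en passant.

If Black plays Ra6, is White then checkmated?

yes

After Ra6: white king on a2; in check: yes, from the black rook on a6.
King squares — a1: attacked by Ra6; b1: attacked by Kc2; b2: attacked by Kc2; a3: attacked by Ra6; b3: attacked by Kc2.
White has no legal moves → checkmate.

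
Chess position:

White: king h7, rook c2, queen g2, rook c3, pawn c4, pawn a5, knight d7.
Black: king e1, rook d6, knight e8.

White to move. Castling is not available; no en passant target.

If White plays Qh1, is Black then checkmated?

After Qh1: black king on e1; in check: yes, from the white queen on h1.
King squares — d1: attacked by Qh1; f1: attacked by Qh1; d2: attacked by Rc2; e2: attacked by Rc2; f2: attacked by Rc2.
Black has no legal moves → checkmate.

yes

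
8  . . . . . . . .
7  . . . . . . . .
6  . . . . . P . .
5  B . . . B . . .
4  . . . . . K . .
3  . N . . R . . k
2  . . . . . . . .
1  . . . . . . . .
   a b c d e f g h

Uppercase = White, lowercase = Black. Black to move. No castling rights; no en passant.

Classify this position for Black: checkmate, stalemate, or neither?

Black to move; black king on h3.
In check: yes, from the white rook on e3.
Legal moves for Black: Kh4, Kh2, Kg2.
Black is in check but has 3 legal moves → neither.

neither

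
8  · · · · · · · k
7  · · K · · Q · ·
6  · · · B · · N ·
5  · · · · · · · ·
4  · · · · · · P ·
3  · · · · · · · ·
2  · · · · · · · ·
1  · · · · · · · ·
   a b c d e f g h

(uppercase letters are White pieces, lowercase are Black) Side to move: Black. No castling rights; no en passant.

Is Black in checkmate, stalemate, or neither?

checkmate

Black to move; black king on h8.
In check: yes, from the white knight on g6.
King squares — g7: attacked by Qf7; h7: attacked by Qf7; g8: attacked by Qf7.
Legal moves for Black: none.
In check with no legal moves → checkmate.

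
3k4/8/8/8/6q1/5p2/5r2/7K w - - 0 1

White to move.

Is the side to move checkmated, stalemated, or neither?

White to move; white king on h1.
In check: no.
King squares — g1: attacked by Qg4; g2: attacked by Rf2; h2: attacked by Rf2.
Legal moves for White: none.
Not in check and no legal moves → stalemate.

stalemate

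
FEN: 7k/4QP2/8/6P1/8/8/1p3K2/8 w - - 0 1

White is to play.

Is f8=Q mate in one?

yes

After f8=Q: black king on h8; in check: yes, from the white queen on f8.
King squares — g7: attacked by Qe7; h7: attacked by Qe7; g8: attacked by Qf8.
Black has no legal moves → checkmate.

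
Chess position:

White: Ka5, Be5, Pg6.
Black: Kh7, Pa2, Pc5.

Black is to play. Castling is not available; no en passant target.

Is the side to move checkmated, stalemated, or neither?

Black to move; black king on h7.
In check: yes, from the white pawn on g6.
King squares — g6: available; h6: available; g7: attacked by Be5; g8: available; h8: attacked by Be5.
Legal moves for Black: Kg8, Kh6, Kxg6.
Black is in check but has 3 legal moves → neither.

neither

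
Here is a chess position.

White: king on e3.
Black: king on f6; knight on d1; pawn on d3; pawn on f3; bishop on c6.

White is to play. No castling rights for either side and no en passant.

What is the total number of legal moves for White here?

White to move; king on e3.
In check: yes, from the black knight on d1.
Legal moves: Kf4, Kd4, Kxd3, Kd2.
Count: 4.

4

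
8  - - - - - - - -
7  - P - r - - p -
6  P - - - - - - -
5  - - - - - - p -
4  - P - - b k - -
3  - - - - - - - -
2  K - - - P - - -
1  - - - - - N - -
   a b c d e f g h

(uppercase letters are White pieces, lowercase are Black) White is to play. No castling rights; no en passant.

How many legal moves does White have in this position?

White to move; king on a2.
In check: no.
Legal moves: Kb3, Ka3, Kb2, Ka1, Ng3, Ne3, Nh2, Nd2, b8=Q+, b8=R, b8=B+, b8=N, a7, b5, e3+.
Count: 15.

15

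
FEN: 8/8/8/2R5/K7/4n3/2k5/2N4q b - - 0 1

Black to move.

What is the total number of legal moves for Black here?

5

Black to move; king on c2.
In check: yes, from the white rook on c5.
Legal moves: Kd2, Kb2, Kd1, Kb1, Nc4.
Count: 5.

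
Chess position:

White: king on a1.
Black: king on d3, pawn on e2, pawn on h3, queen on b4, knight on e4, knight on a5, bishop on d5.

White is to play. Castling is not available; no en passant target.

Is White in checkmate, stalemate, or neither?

White to move; white king on a1.
In check: no.
King squares — b1: attacked by Qb4; a2: attacked by Bd5; b2: attacked by Qb4.
Legal moves for White: none.
Not in check and no legal moves → stalemate.

stalemate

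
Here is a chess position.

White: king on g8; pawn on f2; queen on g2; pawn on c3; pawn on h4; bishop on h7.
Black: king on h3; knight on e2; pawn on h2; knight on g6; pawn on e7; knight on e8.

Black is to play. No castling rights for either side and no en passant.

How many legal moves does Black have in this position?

Black to move; king on h3.
In check: yes, from the white queen on g2.
Legal moves: Kxh4, Kxg2.
Count: 2.

2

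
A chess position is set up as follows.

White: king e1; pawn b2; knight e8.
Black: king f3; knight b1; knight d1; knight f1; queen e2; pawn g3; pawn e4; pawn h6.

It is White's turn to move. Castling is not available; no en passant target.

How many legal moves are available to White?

White to move; king on e1.
In check: yes, from the black queen on e2.
Legal moves: none.
Count: 0.

0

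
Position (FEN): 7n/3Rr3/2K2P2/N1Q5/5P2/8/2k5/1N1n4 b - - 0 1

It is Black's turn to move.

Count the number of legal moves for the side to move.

3

Black to move; king on c2.
In check: yes, from the white queen on c5.
Legal moves: Kb2, Kxb1, Nc3.
Count: 3.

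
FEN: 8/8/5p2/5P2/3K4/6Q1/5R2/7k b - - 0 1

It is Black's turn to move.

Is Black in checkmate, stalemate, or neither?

stalemate

Black to move; black king on h1.
In check: no.
King squares — g1: attacked by Qg3; g2: attacked by Rf2; h2: attacked by Rf2.
Legal moves for Black: none.
Not in check and no legal moves → stalemate.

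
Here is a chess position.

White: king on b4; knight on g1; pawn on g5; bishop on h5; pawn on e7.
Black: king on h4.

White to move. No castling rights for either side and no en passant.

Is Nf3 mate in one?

After Nf3: black king on h4; in check: yes, from the white knight on f3.
Black has 3 legal replies: Kxh5, Kh3, Kg3.
In check but a legal move exists → not checkmate.

no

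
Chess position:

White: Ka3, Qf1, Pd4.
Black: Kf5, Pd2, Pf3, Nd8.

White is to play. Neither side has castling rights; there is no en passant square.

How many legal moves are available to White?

White to move; king on a3.
In check: no.
Legal moves: Kb4, Ka4, Kb3, Kb2, Ka2, Qa6, Qb5+, Qc4, Qh3+, Qxf3+, Qd3+, Qg2, Qf2, Qe2, Qh1, Qg1, Qe1, Qd1, Qc1, Qb1+, Qa1, d5.
Count: 22.

22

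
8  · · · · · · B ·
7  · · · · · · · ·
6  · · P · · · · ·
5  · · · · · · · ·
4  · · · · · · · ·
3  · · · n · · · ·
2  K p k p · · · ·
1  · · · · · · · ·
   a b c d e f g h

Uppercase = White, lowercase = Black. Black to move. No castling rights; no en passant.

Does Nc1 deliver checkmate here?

no

After Nc1: white king on a2; in check: yes, from the black knight on c1.
White has 1 legal reply: Ka3.
In check but a legal move exists → not checkmate.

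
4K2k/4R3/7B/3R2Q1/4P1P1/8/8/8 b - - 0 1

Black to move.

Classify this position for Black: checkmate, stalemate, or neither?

stalemate

Black to move; black king on h8.
In check: no.
King squares — g7: attacked by Qg5; h7: attacked by Re7; g8: attacked by Qg5.
Legal moves for Black: none.
Not in check and no legal moves → stalemate.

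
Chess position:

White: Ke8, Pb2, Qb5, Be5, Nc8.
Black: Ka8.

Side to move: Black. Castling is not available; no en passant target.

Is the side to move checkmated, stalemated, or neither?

stalemate

Black to move; black king on a8.
In check: no.
King squares — a7: attacked by Nc8; b7: attacked by Qb5; b8: attacked by Qb5.
Legal moves for Black: none.
Not in check and no legal moves → stalemate.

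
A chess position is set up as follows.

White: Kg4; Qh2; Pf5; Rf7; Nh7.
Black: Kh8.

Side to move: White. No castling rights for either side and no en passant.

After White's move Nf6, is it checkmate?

yes

After Nf6: black king on h8; in check: yes, from the white queen on h2.
King squares — g7: attacked by Rf7; h7: attacked by Qh2; g8: attacked by Nf6.
Black has no legal moves → checkmate.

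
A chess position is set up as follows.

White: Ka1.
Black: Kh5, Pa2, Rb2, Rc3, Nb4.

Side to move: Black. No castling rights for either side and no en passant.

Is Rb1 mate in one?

yes

After Rb1: white king on a1; in check: yes, from the black rook on b1.
King squares — b1: attacked by Pa2; a2: attacked by Nb4; b2: attacked by Rb1.
White has no legal moves → checkmate.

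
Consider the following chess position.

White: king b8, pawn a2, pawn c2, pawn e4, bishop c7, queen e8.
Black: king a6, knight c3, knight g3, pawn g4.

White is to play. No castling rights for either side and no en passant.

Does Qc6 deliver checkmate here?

yes

After Qc6: black king on a6; in check: yes, from the white queen on c6.
King squares — a5: attacked by Bc7; b5: attacked by Qc6; b6: attacked by Qc6; a7: attacked by Kb8; b7: attacked by Qc6.
Black has no legal moves → checkmate.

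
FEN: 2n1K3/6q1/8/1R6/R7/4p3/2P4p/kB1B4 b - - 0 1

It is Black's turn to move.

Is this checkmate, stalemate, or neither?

checkmate

Black to move; black king on a1.
In check: yes, from the white rook on a4.
King squares — b1: attacked by Rb5; a2: attacked by Bb1; b2: attacked by Rb5.
Legal moves for Black: none.
In check with no legal moves → checkmate.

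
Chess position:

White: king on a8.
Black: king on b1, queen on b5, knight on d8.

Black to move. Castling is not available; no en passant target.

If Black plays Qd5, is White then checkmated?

After Qd5: white king on a8; in check: yes, from the black queen on d5.
White has 2 legal replies: Kb8, Ka7.
In check but a legal move exists → not checkmate.

no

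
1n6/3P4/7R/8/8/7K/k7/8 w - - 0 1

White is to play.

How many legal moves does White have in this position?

White to move; king on h3.
In check: no.
Legal moves: Rh8, Rh7, Rg6, Rf6, Re6, Rd6, Rc6, Rb6, Ra6+, Rh5, Rh4, Kh4, Kg4, Kg3, Kh2, Kg2, d8=Q, d8=R, d8=B, d8=N.
Count: 20.

20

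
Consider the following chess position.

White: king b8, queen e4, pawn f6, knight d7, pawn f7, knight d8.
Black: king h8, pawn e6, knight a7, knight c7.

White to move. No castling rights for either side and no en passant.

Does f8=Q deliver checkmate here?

yes

After f8=Q: black king on h8; in check: yes, from the white queen on f8.
King squares — g7: attacked by Pf6; h7: attacked by Qe4; g8: attacked by Qf8.
Black has no legal moves → checkmate.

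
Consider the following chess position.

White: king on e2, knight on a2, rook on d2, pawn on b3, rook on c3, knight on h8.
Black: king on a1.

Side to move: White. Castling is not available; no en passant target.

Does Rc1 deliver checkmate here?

yes

After Rc1: black king on a1; in check: yes, from the white rook on c1.
King squares — b1: attacked by Rc1; a2: attacked by Rd2; b2: attacked by Rd2.
Black has no legal moves → checkmate.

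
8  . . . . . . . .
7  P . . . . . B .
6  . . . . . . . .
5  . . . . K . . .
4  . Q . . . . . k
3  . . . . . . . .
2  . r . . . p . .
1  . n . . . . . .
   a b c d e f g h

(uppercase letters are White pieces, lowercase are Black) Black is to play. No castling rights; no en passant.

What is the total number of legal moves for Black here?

Black to move; king on h4.
In check: yes, from the white queen on b4.
Legal moves: Kh5, Kg5, Kh3, Kg3, Rxb4.
Count: 5.

5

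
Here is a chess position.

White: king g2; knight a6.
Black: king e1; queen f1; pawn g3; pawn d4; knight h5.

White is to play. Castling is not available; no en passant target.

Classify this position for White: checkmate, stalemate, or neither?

checkmate

White to move; white king on g2.
In check: yes, from the black queen on f1.
King squares — f1: attacked by Ke1; g1: attacked by Qf1; h1: attacked by Qf1; f2: attacked by Ke1; h2: attacked by Pg3; f3: attacked by Qf1; g3: attacked by Nh5; h3: attacked by Qf1.
Legal moves for White: none.
In check with no legal moves → checkmate.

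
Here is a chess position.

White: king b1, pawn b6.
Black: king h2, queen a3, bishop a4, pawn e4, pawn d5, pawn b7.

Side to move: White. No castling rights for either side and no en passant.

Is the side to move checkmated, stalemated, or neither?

stalemate

White to move; white king on b1.
In check: no.
King squares — a1: attacked by Qa3; c1: attacked by Qa3; a2: attacked by Qa3; b2: attacked by Qa3; c2: attacked by Ba4.
Legal moves for White: none.
Not in check and no legal moves → stalemate.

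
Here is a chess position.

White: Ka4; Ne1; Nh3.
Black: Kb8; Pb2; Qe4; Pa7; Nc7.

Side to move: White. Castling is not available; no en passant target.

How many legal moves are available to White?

White to move; king on a4.
In check: yes, from the black queen on e4.
Legal moves: Ka5, Kb3, Ka3.
Count: 3.

3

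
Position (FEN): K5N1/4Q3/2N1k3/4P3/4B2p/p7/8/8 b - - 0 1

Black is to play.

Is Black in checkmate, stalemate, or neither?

checkmate

Black to move; black king on e6.
In check: yes, from the white queen on e7.
King squares — d5: attacked by Be4; e5: attacked by Nc6; f5: attacked by Be4; d6: attacked by Pe5; f6: attacked by Pe5; d7: attacked by Qe7; e7: attacked by Nc6; f7: attacked by Qe7.
Legal moves for Black: none.
In check with no legal moves → checkmate.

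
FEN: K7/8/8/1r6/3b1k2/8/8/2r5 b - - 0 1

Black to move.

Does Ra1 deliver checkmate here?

yes

After Ra1: white king on a8; in check: yes, from the black rook on a1.
King squares — a7: attacked by Ra1; b7: attacked by Rb5; b8: attacked by Rb5.
White has no legal moves → checkmate.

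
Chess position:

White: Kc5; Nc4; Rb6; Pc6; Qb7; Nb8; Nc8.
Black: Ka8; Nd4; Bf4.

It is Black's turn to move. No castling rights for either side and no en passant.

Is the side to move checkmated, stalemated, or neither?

checkmate

Black to move; black king on a8.
In check: yes, from the white queen on b7.
King squares — a7: attacked by Qb7; b7: attacked by Rb6; b8: attacked by Qb7.
Legal moves for Black: none.
In check with no legal moves → checkmate.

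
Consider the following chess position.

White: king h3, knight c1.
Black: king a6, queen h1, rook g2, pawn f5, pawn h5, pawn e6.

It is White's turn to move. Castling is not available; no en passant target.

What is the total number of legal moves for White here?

White to move; king on h3.
In check: yes, from the black queen on h1.
Legal moves: none.
Count: 0.

0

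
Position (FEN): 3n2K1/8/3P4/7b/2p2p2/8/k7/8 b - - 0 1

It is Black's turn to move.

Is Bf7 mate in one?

After Bf7: white king on g8; in check: yes, from the black bishop on f7.
White has 4 legal replies: Kh8, Kf8, Kh7, Kg7.
In check but a legal move exists → not checkmate.

no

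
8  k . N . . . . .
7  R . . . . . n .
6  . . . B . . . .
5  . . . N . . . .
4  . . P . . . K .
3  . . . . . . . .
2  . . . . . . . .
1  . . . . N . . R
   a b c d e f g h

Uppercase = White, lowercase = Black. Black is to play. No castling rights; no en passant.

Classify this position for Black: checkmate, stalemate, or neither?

checkmate

Black to move; black king on a8.
In check: yes, from the white rook on a7.
King squares — a7: attacked by Nc8; b7: attacked by Ra7; b8: attacked by Bd6.
Legal moves for Black: none.
In check with no legal moves → checkmate.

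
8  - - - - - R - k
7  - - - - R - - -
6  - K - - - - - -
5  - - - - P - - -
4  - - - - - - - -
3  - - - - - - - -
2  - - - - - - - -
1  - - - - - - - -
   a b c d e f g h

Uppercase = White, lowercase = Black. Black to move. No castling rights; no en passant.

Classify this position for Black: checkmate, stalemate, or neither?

checkmate

Black to move; black king on h8.
In check: yes, from the white rook on f8.
King squares — g7: attacked by Re7; h7: attacked by Re7; g8: attacked by Rf8.
Legal moves for Black: none.
In check with no legal moves → checkmate.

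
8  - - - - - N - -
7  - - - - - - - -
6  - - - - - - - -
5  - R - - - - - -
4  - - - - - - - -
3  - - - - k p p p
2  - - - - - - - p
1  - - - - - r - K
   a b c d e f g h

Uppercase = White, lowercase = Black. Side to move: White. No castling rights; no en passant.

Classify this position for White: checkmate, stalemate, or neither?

White to move; white king on h1.
In check: yes, from the black rook on f1.
King squares — g1: attacked by Rf1; g2: attacked by Pf3; h2: attacked by Pg3.
Legal moves for White: none.
In check with no legal moves → checkmate.

checkmate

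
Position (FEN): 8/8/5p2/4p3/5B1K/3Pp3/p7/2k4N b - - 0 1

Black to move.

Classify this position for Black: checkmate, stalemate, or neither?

neither

Black to move; black king on c1.
In check: no.
Legal moves for Black: Kd2, Kc2, Kb2, Kd1, Kb1, exf4, f5, e4, a1=Q, a1=R, a1=B, a1=N.
Black has 12 legal moves and is not in check → neither.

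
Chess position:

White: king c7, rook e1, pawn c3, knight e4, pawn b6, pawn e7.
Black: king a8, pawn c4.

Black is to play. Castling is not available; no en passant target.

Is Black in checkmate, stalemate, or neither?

stalemate

Black to move; black king on a8.
In check: no.
King squares — a7: attacked by Pb6; b7: attacked by Kc7; b8: attacked by Kc7.
Legal moves for Black: none.
Not in check and no legal moves → stalemate.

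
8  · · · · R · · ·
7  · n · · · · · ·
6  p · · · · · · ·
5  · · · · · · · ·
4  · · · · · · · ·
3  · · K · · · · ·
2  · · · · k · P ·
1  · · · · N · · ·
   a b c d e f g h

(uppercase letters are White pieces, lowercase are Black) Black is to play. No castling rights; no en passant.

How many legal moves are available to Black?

3

Black to move; king on e2.
In check: yes, from the white rook on e8.
Legal moves: Kf2, Kf1, Kd1.
Count: 3.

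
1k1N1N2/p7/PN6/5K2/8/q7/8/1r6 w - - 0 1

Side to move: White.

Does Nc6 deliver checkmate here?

no

After Nc6: black king on b8; in check: yes, from the white knight on c6.
Black has 1 legal reply: Kc7.
In check but a legal move exists → not checkmate.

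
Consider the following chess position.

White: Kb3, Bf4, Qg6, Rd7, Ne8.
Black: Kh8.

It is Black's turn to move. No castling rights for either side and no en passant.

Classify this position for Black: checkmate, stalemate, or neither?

Black to move; black king on h8.
In check: no.
King squares — g7: attacked by Qg6; h7: attacked by Qg6; g8: attacked by Qg6.
Legal moves for Black: none.
Not in check and no legal moves → stalemate.

stalemate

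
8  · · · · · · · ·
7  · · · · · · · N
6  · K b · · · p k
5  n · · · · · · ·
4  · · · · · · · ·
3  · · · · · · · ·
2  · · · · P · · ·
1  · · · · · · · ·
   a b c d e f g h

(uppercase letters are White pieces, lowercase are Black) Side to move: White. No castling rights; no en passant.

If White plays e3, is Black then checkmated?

no

After e3: black king on h6; in check: no.
Black is not in check, so this cannot be checkmate.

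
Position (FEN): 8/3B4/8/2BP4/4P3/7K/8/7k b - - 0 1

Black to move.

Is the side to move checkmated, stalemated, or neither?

stalemate

Black to move; black king on h1.
In check: no.
King squares — g1: attacked by Bc5; g2: attacked by Kh3; h2: attacked by Kh3.
Legal moves for Black: none.
Not in check and no legal moves → stalemate.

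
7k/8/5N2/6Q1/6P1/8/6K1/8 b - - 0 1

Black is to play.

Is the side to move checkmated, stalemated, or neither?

Black to move; black king on h8.
In check: no.
King squares — g7: attacked by Qg5; h7: attacked by Nf6; g8: attacked by Qg5.
Legal moves for Black: none.
Not in check and no legal moves → stalemate.

stalemate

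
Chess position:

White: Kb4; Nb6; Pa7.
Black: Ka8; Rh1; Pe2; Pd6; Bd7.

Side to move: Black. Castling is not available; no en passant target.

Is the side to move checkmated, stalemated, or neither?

Black to move; black king on a8.
In check: yes, from the white knight on b6.
King squares — a7: available; b7: available; b8: attacked by Pa7.
Legal moves for Black: Kb7, Kxa7.
Black is in check but has 2 legal moves → neither.

neither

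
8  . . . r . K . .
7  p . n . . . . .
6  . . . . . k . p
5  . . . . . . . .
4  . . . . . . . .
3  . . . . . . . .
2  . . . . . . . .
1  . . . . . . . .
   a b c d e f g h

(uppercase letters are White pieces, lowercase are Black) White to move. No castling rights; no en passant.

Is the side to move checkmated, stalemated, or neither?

White to move; white king on f8.
In check: yes, from the black rook on d8.
King squares — e7: attacked by Kf6; f7: attacked by Kf6; g7: attacked by Kf6; e8: attacked by Nc7; g8: attacked by Rd8.
Legal moves for White: none.
In check with no legal moves → checkmate.

checkmate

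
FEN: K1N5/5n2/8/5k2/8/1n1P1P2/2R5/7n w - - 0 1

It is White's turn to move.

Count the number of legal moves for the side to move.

22

White to move; king on a8.
In check: no.
Legal moves: Ne7+, Na7, Nd6+, Nb6, Kb8, Kb7, Ka7, Rc7, Rc6, Rc5+, Rc4, Rc3, Rh2, Rg2, Rf2, Re2, Rd2, Rb2, Ra2, Rc1, f4, d4.
Count: 22.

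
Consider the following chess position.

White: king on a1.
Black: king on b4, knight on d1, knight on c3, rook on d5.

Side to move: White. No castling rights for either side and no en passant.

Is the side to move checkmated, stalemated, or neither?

stalemate

White to move; white king on a1.
In check: no.
King squares — b1: attacked by Nc3; a2: attacked by Nc3; b2: attacked by Nd1.
Legal moves for White: none.
Not in check and no legal moves → stalemate.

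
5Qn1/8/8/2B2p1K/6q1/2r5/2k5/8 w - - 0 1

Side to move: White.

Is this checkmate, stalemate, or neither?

White to move; white king on h5.
In check: yes, from the black queen on g4.
King squares — g4: attacked by Pf5; h4: attacked by Qg4; g5: attacked by Qg4; g6: attacked by Qg4; h6: attacked by Ng8.
Legal moves for White: none.
In check with no legal moves → checkmate.

checkmate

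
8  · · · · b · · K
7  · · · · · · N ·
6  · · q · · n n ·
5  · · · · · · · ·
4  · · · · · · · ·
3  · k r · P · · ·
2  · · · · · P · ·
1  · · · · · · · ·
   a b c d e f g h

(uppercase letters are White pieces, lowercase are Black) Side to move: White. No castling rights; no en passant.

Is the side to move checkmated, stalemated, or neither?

White to move; white king on h8.
In check: yes, from the black knight on g6.
King squares — g7: own knight; h7: attacked by Nf6; g8: attacked by Nf6.
Legal moves for White: none.
In check with no legal moves → checkmate.

checkmate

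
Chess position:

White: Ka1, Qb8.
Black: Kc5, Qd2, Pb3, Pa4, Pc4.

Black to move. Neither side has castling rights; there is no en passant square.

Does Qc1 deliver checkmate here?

After Qc1: white king on a1; in check: yes, from the black queen on c1.
King squares — b1: attacked by Qc1; a2: attacked by Pb3; b2: attacked by Qc1.
White has no legal moves → checkmate.

yes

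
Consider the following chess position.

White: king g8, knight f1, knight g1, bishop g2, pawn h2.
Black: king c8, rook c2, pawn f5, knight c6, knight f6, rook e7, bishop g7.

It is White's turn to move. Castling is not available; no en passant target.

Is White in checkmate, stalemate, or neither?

checkmate

White to move; white king on g8.
In check: yes, from the black knight on f6.
King squares — f7: attacked by Re7; g7: attacked by Re7; h7: attacked by Nf6; f8: attacked by Bg7; h8: attacked by Bg7.
Legal moves for White: none.
In check with no legal moves → checkmate.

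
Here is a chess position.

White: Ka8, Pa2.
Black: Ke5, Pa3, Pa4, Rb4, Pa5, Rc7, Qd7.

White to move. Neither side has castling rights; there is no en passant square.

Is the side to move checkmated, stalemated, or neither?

White to move; white king on a8.
In check: no.
King squares — a7: attacked by Rc7; b7: attacked by Rb4; b8: attacked by Rb4.
Legal moves for White: none.
Not in check and no legal moves → stalemate.

stalemate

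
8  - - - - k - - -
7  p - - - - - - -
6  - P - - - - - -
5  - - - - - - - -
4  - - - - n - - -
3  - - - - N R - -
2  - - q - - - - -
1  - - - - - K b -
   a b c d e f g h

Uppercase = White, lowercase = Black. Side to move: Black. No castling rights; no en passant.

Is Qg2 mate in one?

After Qg2: white king on f1; in check: yes, from the black queen on g2.
White has 3 legal replies: Kxg2, Ke1, Nxg2.
In check but a legal move exists → not checkmate.

no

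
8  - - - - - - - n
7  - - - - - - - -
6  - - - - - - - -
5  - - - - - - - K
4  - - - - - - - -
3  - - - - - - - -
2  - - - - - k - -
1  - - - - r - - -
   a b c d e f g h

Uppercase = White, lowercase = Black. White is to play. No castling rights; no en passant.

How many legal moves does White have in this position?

White to move; king on h5.
In check: no.
Legal moves: Kh6, Kg5, Kh4, Kg4.
Count: 4.

4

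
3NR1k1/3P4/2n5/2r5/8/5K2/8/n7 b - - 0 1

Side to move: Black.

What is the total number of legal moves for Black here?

2

Black to move; king on g8.
In check: yes, from the white rook on e8.
Legal moves: Kh7, Kg7.
Count: 2.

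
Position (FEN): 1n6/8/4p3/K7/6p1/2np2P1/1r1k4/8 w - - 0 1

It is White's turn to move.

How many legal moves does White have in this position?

0

White to move; king on a5.
In check: no.
Legal moves: none.
Count: 0.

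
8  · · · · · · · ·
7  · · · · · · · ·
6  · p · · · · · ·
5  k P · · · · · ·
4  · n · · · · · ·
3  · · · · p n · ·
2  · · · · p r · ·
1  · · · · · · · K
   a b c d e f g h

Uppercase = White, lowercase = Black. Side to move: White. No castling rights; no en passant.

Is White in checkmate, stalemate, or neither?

White to move; white king on h1.
In check: no.
King squares — g1: attacked by Nf3; g2: attacked by Rf2; h2: attacked by Rf2.
Legal moves for White: none.
Not in check and no legal moves → stalemate.

stalemate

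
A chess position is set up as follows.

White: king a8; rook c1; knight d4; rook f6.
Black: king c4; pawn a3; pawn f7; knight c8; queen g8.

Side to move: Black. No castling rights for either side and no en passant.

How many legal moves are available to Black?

Black to move; king on c4.
In check: yes, from the white rook on c1.
Legal moves: Kd5, Kxd4, Kb4, Kd3.
Count: 4.

4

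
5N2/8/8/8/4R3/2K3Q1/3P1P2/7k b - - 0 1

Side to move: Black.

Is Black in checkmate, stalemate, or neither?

Black to move; black king on h1.
In check: no.
King squares — g1: attacked by Qg3; g2: attacked by Qg3; h2: attacked by Qg3.
Legal moves for Black: none.
Not in check and no legal moves → stalemate.

stalemate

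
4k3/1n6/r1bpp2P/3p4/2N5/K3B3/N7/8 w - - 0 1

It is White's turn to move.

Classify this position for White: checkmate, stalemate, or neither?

neither

White to move; white king on a3.
In check: yes, from the black rook on a6.
Legal moves for White: Kb4, Kb3, Kb2, Na5.
White is in check but has 4 legal moves → neither.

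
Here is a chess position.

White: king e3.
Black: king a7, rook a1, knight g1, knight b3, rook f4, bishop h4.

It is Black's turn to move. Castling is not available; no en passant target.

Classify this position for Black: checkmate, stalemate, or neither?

neither

Black to move; black king on a7.
In check: no.
Legal moves for Black include: Kb8, Ka8, Kb7, Kb6, Ka6, Bd8, Be7, Bf6, Bg5, Bg3, Bf2+, Be1, Rf8, Rf7, Rf6, Rf5, Rg4, Re4+, ... (list truncated; more exist).
Black has legal moves and is not in check → neither.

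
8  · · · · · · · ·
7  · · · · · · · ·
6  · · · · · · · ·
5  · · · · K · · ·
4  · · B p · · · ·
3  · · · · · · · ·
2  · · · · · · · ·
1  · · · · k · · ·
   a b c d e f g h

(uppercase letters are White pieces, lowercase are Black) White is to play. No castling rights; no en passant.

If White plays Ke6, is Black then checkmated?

After Ke6: black king on e1; in check: no.
Black is not in check, so this cannot be checkmate.

no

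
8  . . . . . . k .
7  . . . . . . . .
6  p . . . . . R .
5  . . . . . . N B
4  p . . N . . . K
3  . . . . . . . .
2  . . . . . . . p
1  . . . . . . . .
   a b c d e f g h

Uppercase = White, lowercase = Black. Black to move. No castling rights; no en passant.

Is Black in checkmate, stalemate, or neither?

neither

Black to move; black king on g8.
In check: yes, from the white rook on g6.
King squares — f7: attacked by Ng5; g7: attacked by Rg6; h7: attacked by Ng5; f8: available; h8: available.
Legal moves for Black: Kh8, Kf8.
Black is in check but has 2 legal moves → neither.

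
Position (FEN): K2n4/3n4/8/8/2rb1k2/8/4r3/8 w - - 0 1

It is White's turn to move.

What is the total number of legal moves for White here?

White to move; king on a8.
In check: no.
Legal moves: none.
Count: 0.

0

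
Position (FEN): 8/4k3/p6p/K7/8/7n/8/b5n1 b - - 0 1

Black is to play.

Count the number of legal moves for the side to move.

21

Black to move; king on e7.
In check: no.
Legal moves: Kf8, Ke8, Kd8, Kf7, Kd7, Kf6, Ke6, Kd6, Ng5, Nf4, Nf2, Nf3, Ne2, Bh8, Bg7, Bf6, Be5, Bd4, Bc3+, Bb2, h5.
Count: 21.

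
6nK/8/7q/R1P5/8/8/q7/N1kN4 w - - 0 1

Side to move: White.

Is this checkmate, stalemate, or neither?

White to move; white king on h8.
In check: yes, from the black queen on h6.
King squares — g7: attacked by Qh6; h7: attacked by Qh6; g8: attacked by Qa2.
Legal moves for White: none.
In check with no legal moves → checkmate.

checkmate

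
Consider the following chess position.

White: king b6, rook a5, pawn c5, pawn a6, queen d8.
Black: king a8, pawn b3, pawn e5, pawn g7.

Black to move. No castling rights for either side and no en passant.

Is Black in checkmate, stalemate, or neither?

checkmate

Black to move; black king on a8.
In check: yes, from the white queen on d8.
King squares — a7: attacked by Kb6; b7: attacked by Pa6; b8: attacked by Qd8.
Legal moves for Black: none.
In check with no legal moves → checkmate.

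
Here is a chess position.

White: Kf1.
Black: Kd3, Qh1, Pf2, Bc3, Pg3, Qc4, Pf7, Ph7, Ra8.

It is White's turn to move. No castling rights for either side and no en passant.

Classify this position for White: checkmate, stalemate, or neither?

White to move; white king on f1.
In check: yes, from the black queen on h1.
King squares — e1: attacked by Qh1; g1: attacked by Qh1; e2: attacked by Kd3; f2: attacked by Pg3; g2: attacked by Qh1.
Legal moves for White: none.
In check with no legal moves → checkmate.

checkmate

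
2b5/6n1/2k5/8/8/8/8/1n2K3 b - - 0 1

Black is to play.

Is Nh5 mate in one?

no

After Nh5: white king on e1; in check: no.
White is not in check, so this cannot be checkmate.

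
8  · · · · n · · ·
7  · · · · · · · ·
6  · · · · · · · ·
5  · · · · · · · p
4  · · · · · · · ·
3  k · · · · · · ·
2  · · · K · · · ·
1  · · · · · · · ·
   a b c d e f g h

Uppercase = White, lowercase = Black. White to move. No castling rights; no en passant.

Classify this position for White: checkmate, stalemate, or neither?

neither

White to move; white king on d2.
In check: no.
Legal moves for White: Ke3, Kd3, Kc3, Ke2, Kc2, Ke1, Kd1, Kc1.
White has 8 legal moves and is not in check → neither.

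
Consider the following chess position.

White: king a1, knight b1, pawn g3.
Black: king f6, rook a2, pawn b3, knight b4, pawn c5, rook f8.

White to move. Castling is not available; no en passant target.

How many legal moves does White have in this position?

White to move; king on a1.
In check: yes, from the black rook on a2.
Legal moves: none.
Count: 0.

0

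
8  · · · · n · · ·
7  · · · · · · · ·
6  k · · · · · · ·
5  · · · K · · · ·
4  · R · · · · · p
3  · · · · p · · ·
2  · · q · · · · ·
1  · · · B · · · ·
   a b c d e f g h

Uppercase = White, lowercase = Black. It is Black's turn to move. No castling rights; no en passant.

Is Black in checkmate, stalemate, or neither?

Black to move; black king on a6.
In check: no.
Legal moves for Black include: Ng7, Nc7+, Nf6+, Nd6, Ka7, Ka5, Qc8, Qh7, Qc7, Qg6, Qc6+, Qf5+, Qc5+, Qe4+, Qc4+, Qa4, Qd3+, Qc3, ... (list truncated; more exist).
Black has legal moves and is not in check → neither.

neither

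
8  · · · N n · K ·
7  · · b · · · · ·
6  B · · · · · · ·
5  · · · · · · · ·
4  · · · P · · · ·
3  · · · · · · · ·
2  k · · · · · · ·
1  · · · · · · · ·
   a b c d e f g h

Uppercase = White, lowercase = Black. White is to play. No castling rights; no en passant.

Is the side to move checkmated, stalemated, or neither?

White to move; white king on g8.
In check: no.
Legal moves for White: Kh8, Kf8, Kh7, Kf7, Nf7, Nb7, Ne6, Nc6, Bc8, Bb7, Bb5, Bc4+, Bd3, Be2, Bf1, d5.
White has 16 legal moves and is not in check → neither.

neither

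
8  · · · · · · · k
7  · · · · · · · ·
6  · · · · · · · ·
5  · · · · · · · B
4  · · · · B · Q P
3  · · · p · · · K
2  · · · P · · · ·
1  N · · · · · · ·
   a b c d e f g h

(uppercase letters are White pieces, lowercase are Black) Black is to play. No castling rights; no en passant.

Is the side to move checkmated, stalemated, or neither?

stalemate

Black to move; black king on h8.
In check: no.
King squares — g7: attacked by Qg4; h7: attacked by Be4; g8: attacked by Qg4.
Legal moves for Black: none.
Not in check and no legal moves → stalemate.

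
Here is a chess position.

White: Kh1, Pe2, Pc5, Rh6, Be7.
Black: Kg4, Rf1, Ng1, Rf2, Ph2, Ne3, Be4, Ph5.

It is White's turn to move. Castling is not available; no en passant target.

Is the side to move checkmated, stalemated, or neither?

checkmate

White to move; white king on h1.
In check: yes, from the black bishop on e4.
King squares — g1: attacked by Rf1; g2: attacked by Rf2; h2: attacked by Rf2.
Legal moves for White: none.
In check with no legal moves → checkmate.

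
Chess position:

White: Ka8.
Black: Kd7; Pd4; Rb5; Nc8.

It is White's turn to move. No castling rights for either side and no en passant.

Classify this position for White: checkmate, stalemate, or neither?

White to move; white king on a8.
In check: no.
King squares — a7: attacked by Nc8; b7: attacked by Rb5; b8: attacked by Rb5.
Legal moves for White: none.
Not in check and no legal moves → stalemate.

stalemate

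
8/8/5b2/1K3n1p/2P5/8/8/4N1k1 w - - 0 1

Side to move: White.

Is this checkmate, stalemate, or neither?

White to move; white king on b5.
In check: no.
Legal moves for White: Kc6, Kb6, Ka6, Kc5, Ka5, Kb4, Ka4, Nf3+, Nd3, Ng2, Nc2, c5.
White has 12 legal moves and is not in check → neither.

neither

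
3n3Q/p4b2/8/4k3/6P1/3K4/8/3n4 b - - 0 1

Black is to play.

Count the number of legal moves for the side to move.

4

Black to move; king on e5.
In check: yes, from the white queen on h8.
Legal moves: Ke6, Kd6, Kd5, Kf4.
Count: 4.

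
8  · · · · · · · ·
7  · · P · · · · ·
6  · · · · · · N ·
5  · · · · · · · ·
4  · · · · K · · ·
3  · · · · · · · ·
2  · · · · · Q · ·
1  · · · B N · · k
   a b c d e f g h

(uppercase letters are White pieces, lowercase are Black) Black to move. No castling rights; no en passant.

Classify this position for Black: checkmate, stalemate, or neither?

Black to move; black king on h1.
In check: no.
King squares — g1: attacked by Qf2; g2: attacked by Ne1; h2: attacked by Qf2.
Legal moves for Black: none.
Not in check and no legal moves → stalemate.

stalemate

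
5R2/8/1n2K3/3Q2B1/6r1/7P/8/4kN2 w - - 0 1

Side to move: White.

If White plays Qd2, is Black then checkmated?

After Qd2: black king on e1; in check: yes, from the white queen on d2.
King squares — d1: attacked by Qd2; f1: attacked by Rf8; d2: attacked by Nf1; e2: attacked by Qd2; f2: attacked by Qd2.
Black has no legal moves → checkmate.

yes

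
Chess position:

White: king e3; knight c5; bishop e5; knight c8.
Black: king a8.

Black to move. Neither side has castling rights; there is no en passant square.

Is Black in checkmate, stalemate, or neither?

Black to move; black king on a8.
In check: no.
King squares — a7: attacked by Nc8; b7: attacked by Nc5; b8: attacked by Be5.
Legal moves for Black: none.
Not in check and no legal moves → stalemate.

stalemate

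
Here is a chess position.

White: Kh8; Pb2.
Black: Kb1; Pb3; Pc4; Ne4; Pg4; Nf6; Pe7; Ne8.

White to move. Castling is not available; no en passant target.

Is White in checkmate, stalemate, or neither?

White to move; white king on h8.
In check: no.
King squares — g7: attacked by Ne8; h7: attacked by Nf6; g8: attacked by Nf6.
Legal moves for White: none.
Not in check and no legal moves → stalemate.

stalemate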